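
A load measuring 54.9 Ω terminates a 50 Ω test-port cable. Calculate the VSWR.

VSWR ≈ 1.1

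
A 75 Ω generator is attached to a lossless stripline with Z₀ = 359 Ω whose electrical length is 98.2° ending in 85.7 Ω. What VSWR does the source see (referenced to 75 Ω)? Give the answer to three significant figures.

tan(βl) = -6.94
Z_in = Z_0·(Z_L + jZ_0·tanβl)/(Z_0 + jZ_L·tanβl) = 1130 − j627 Ω
Γ_s = (Z_in − Z_s)/(Z_in + Z_s) = (1050 − j627)/(1200 − j627), |Γ_s| = 0.903
VSWR = (1 + |Γ_s|)/(1 − |Γ_s|)

VSWR ≈ 19.7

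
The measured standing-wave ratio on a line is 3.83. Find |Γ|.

|Γ| ≈ 0.586

|Γ| = (S − 1)/(S + 1) = (3.83 − 1)/(3.83 + 1) = 2.83/4.83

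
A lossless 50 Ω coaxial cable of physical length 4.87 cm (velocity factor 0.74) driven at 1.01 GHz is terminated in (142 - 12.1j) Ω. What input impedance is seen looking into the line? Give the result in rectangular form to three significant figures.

Z_in ≈ 17.8 − j6.38 Ω

λ = v/f = 0.74·c / 1.01 GHz = 0.22 m
βl = 2π·l/λ = 2π × 0.222 = 79.8°
tan(βl) = tan(79.8°) = 5.54
Z_in = Z_0·(Z_L + jZ_0·tanβl)/(Z_0 + jZ_L·tanβl)
     = 50·(142 + j265)/(117 + j786)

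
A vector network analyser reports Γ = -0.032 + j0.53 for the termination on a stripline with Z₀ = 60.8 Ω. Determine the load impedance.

Z_L ≈ 32.4 + j47.9 Ω

Z_L = Z_0·(1 + Γ)/(1 − Γ) = 60.8·(0.968 + j0.53)/(1.03 − j0.53)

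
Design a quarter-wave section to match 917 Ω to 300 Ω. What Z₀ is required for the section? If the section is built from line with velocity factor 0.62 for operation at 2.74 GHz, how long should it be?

Z_qwt = √(Z_0·R_L) = √(300 × 917) = √275100
λ = 0.62·c/f = 0.0679 m, so l = λ/4 = 0.017 m

Z_qwt ≈ 524 Ω; length ≈ 1.7 cm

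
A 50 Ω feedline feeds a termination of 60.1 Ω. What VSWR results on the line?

VSWR ≈ 1.2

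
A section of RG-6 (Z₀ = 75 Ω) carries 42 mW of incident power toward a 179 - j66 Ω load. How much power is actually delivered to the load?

|Γ| = |(104 − j66)/(254 − j66)| = 0.469
|Γ|² = 0.22
P_refl = |Γ|²·P_inc = 9.25 mW, P_del = (1 − |Γ|²)·P_inc = 32.7 mW

P_delivered ≈ 32.7 mW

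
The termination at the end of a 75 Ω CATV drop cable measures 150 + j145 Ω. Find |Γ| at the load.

Γ = (Z_L − Z_0)/(Z_L + Z_0) = (75 + j145)/(225 + j145)
|Γ| = 163/268

|Γ| ≈ 0.61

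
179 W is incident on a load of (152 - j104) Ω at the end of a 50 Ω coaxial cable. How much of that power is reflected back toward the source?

|Γ| = |(102 − j104)/(202 − j104)| = 0.641
|Γ|² = 0.411
P_refl = |Γ|²·P_inc = 73.6 W, P_del = (1 − |Γ|²)·P_inc = 105 W

P_reflected ≈ 73.6 W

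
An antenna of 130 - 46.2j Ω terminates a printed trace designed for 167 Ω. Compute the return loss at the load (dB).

RL ≈ 14.1 dB

Γ = (-37 − j46.2)/(297 − j46.2), |Γ| = 0.197
RL = −20·log₁₀|Γ| = −20·log₁₀(0.197)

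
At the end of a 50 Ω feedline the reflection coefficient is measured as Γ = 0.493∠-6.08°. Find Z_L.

Z_L = Z_0·(1 + Γ)/(1 − Γ) = 50·(1.49 − j0.0522)/(0.51 + j0.0522)

Z_L ≈ 144 − j19.9 Ω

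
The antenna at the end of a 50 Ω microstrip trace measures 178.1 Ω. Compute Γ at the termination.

Γ = (Z_L − Z_0)/(Z_L + Z_0) = (178.1 − 50)/(178.1 + 50) = 128.1/228.1

Γ = 0.562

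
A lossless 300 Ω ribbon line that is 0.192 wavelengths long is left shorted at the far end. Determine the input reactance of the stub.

X_in ≈ 786 Ω (inductive)

βl = 2π × 0.192 = 69.1°
tan(βl) = 2.62
For a shorted stub, Z_in = jZ_0·tan(βl)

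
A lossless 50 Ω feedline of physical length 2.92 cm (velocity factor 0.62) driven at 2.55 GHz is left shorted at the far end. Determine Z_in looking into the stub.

Z_in ≈ −j36.2 Ω

λ = v/f = 0.62·c / 2.55 GHz = 0.0729 m
βl = 2π·l/λ = 2π × 0.4 = 144°
tan(βl) = -0.723
For a shorted stub, Z_in = jZ_0·tan(βl)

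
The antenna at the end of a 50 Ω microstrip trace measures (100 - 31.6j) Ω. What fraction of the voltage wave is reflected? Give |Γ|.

|Γ| ≈ 0.386

Γ = (Z_L − Z_0)/(Z_L + Z_0) = (50 − j31.6)/(150 − j31.6)
|Γ| = 59.1/153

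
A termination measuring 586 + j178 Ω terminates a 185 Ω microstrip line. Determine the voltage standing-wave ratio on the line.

VSWR ≈ 3.49

Γ = (Z_L − Z_0)/(Z_L + Z_0) = (401 + j178)/(771 + j178)
|Γ| = 439/791 = 0.554
VSWR = (1 + |Γ|)/(1 − |Γ|) = 1.55/0.446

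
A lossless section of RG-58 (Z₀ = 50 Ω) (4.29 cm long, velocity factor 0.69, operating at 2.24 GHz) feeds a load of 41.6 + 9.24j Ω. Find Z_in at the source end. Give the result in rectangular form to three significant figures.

Z_in ≈ 39 + j5.02 Ω

λ = v/f = 0.69·c / 2.24 GHz = 0.0924 m
βl = 2π·l/λ = 2π × 0.464 = 167°
tan(βl) = tan(167°) = -0.229
Z_in = Z_0·(Z_L + jZ_0·tanβl)/(Z_0 + jZ_L·tanβl)
     = 50·(41.6 − j2.19)/(52.1 − j9.51)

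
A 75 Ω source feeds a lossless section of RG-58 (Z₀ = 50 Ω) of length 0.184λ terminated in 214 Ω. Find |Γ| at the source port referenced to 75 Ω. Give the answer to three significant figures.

|Γ| ≈ 0.708

βl = 2π × 0.184 = 66.2°
tan(βl) = 2.27
Z_in = Z_0·(Z_L + jZ_0·tanβl)/(Z_0 + jZ_L·tanβl) = 13.8 − j20.6 Ω
Γ_s = (Z_in − Z_s)/(Z_in + Z_s) = (-61.2 − j20.6)/(88.8 − j20.6), |Γ_s| = 0.708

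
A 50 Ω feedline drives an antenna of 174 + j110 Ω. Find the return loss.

Γ = (124 + j110)/(224 + j110), |Γ| = 0.664
RL = −20·log₁₀|Γ| = −20·log₁₀(0.664)

RL ≈ 3.55 dB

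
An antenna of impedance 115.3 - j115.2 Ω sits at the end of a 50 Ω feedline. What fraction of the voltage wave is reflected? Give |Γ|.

|Γ| ≈ 0.657

Γ = (Z_L − Z_0)/(Z_L + Z_0) = (65.3 − j115.2)/(165.3 − j115.2)
|Γ| = 132/201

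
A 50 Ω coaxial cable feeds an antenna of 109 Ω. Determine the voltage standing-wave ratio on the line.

Γ = (109 − 50)/(109 + 50) = 0.371
VSWR = (1 + 0.371)/(1 − 0.371)

VSWR ≈ 2.18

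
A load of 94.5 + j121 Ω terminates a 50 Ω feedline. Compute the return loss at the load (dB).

Γ = (44.5 + j121)/(144.5 + j121), |Γ| = 0.684
RL = −20·log₁₀|Γ| = −20·log₁₀(0.684)

RL ≈ 3.3 dB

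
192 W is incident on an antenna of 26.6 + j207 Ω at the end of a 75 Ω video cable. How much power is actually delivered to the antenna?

|Γ| = |(-48.4 + j207)/(101.6 + j207)| = 0.922
|Γ|² = 0.85
P_refl = |Γ|²·P_inc = 163 W, P_del = (1 − |Γ|²)·P_inc = 28.8 W

P_delivered ≈ 28.8 W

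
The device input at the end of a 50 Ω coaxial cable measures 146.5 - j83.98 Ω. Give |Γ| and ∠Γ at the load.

Γ ≈ 0.599 ∠ -17.9°

Γ = (Z_L − Z_0)/(Z_L + Z_0) = (96.5 − j83.98)/(196.5 − j83.98)
|Γ| = 128/214 = 0.599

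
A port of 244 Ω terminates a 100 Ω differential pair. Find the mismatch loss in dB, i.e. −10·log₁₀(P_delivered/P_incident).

Γ = (244 − 100)/(244 + 100) = 0.419
|Γ|² = 0.175, so P_del/P_inc = 1 − |Γ|² = 0.825
ML = −10·log₁₀(1 − |Γ|²)

mismatch loss ≈ 0.837 dB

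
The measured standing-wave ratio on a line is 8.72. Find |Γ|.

|Γ| ≈ 0.794

|Γ| = (S − 1)/(S + 1) = (8.72 − 1)/(8.72 + 1) = 7.72/9.72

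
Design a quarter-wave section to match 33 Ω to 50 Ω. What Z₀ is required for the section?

Z_qwt ≈ 40.6 Ω

Z_qwt = √(Z_0·R_L) = √(50 × 33) = √1650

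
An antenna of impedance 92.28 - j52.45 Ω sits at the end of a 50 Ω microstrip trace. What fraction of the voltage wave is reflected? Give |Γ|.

Γ = (Z_L − Z_0)/(Z_L + Z_0) = (42.28 − j52.45)/(142.3 − j52.45)
|Γ| = 67.4/152

|Γ| ≈ 0.444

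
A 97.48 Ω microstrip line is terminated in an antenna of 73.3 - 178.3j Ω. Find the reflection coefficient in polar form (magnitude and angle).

Γ = (Z_L − Z_0)/(Z_L + Z_0) = (-24.18 − j178.3)/(170.8 − j178.3)
|Γ| = 180/247 = 0.729

Γ ≈ 0.729 ∠ -51.5°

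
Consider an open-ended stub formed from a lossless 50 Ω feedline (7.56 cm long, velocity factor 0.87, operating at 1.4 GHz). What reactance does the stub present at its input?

X_in ≈ 74.1 Ω (inductive)

λ = v/f = 0.87·c / 1.4 GHz = 0.186 m
βl = 2π·l/λ = 2π × 0.406 = 146°
tan(βl) = -0.675
For an open-ended stub, Z_in = −jZ_0·cot(βl) = −jZ_0/tan(βl)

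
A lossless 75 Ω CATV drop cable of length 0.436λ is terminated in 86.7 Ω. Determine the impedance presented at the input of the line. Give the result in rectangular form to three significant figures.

βl = 2π × 0.436 = 157°
tan(βl) = tan(157°) = -0.425
Z_in = Z_0·(Z_L + jZ_0·tanβl)/(Z_0 + jZ_L·tanβl)
     = 75·(86.7 − j31.9)/(75 − j36.9)

Z_in ≈ 82.5 + j8.64 Ω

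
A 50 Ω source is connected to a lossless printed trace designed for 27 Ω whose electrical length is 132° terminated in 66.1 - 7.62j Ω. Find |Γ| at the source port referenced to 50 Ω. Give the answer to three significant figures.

|Γ| ≈ 0.515

tan(βl) = -1.11
Z_in = Z_0·(Z_L + jZ_0·tanβl)/(Z_0 + jZ_L·tanβl) = 18.8 + j19.6 Ω
Γ_s = (Z_in − Z_s)/(Z_in + Z_s) = (-31.2 + j19.6)/(68.8 + j19.6), |Γ_s| = 0.515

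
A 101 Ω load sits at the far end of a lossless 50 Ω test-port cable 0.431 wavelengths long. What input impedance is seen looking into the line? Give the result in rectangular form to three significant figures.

βl = 2π × 0.431 = 155°
tan(βl) = tan(155°) = -0.463
Z_in = Z_0·(Z_L + jZ_0·tanβl)/(Z_0 + jZ_L·tanβl)
     = 50·(101 − j23.1)/(50 − j46.8)

Z_in ≈ 65.4 + j38 Ω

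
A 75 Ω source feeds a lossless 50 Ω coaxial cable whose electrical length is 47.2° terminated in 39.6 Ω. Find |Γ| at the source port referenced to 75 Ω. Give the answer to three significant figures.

|Γ| ≈ 0.224

tan(βl) = 1.08
Z_in = Z_0·(Z_L + jZ_0·tanβl)/(Z_0 + jZ_L·tanβl) = 49.5 + j11.6 Ω
Γ_s = (Z_in − Z_s)/(Z_in + Z_s) = (-25.5 + j11.6)/(125 + j11.6), |Γ_s| = 0.224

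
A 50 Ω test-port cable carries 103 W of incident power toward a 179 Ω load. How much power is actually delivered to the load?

Γ = (179 − 50)/(179 + 50) = 0.563
|Γ|² = 0.317
P_refl = |Γ|²·P_inc = 32.7 W, P_del = (1 − |Γ|²)·P_inc = 70.3 W

P_delivered ≈ 70.3 W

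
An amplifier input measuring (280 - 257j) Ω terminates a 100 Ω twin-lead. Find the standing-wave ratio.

VSWR ≈ 5.33

Γ = (Z_L − Z_0)/(Z_L + Z_0) = (180 − j257)/(380 − j257)
|Γ| = 314/459 = 0.684
VSWR = (1 + |Γ|)/(1 − |Γ|) = 1.68/0.316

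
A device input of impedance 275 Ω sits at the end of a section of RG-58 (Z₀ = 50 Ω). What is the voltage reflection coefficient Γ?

Γ = 0.692

Γ = (Z_L − Z_0)/(Z_L + Z_0) = (275 − 50)/(275 + 50) = 225/325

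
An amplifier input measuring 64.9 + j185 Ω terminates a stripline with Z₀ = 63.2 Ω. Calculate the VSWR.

VSWR ≈ 10.2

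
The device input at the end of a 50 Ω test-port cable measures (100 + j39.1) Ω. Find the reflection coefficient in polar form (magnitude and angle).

Γ ≈ 0.409 ∠ 23.4°

Γ = (Z_L − Z_0)/(Z_L + Z_0) = (50 + j39.1)/(150 + j39.1)
|Γ| = 63.5/155 = 0.409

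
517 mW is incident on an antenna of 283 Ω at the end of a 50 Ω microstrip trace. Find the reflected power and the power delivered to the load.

Γ = (283 − 50)/(283 + 50) = 0.7
|Γ|² = 0.49
P_refl = |Γ|²·P_inc = 253 mW, P_del = (1 − |Γ|²)·P_inc = 264 mW

P_reflected ≈ 253 mW; P_delivered ≈ 264 mW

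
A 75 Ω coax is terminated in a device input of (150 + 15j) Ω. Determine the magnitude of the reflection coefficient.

Γ = (Z_L − Z_0)/(Z_L + Z_0) = (75 + j15)/(225 + j15)
|Γ| = 76.5/225

|Γ| ≈ 0.339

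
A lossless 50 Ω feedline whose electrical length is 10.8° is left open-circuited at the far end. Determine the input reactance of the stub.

tan(βl) = 0.191
For an open-circuited stub, Z_in = −jZ_0·cot(βl) = −jZ_0/tan(βl)

X_in ≈ -262 Ω (capacitive)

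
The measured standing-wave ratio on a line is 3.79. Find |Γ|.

|Γ| ≈ 0.582

|Γ| = (S − 1)/(S + 1) = (3.79 − 1)/(3.79 + 1) = 2.79/4.79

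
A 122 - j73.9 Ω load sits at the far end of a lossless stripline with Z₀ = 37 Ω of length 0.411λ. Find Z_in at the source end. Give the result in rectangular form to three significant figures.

βl = 2π × 0.411 = 148°
tan(βl) = tan(148°) = -0.626
Z_in = Z_0·(Z_L + jZ_0·tanβl)/(Z_0 + jZ_L·tanβl)
     = 37·(122 − j97.1)/(-9.25 − j76.4)

Z_in ≈ 39.3 + j63.9 Ω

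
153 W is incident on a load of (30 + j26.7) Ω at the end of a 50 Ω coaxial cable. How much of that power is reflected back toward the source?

P_reflected ≈ 23.9 W

|Γ| = |(-20 + j26.7)/(80 + j26.7)| = 0.396
|Γ|² = 0.156
P_refl = |Γ|²·P_inc = 23.9 W, P_del = (1 − |Γ|²)·P_inc = 129 W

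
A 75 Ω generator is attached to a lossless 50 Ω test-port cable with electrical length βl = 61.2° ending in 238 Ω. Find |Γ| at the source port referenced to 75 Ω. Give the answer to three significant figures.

|Γ| ≈ 0.724

tan(βl) = 1.82
Z_in = Z_0·(Z_L + jZ_0·tanβl)/(Z_0 + jZ_L·tanβl) = 13.5 − j25.9 Ω
Γ_s = (Z_in − Z_s)/(Z_in + Z_s) = (-61.5 − j25.9)/(88.5 − j25.9), |Γ_s| = 0.724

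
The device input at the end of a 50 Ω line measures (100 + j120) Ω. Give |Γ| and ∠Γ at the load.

Γ ≈ 0.677 ∠ 28.7°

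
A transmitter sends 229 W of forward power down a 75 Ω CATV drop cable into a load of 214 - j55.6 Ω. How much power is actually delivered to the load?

|Γ| = |(139 − j55.6)/(289 − j55.6)| = 0.509
|Γ|² = 0.259
P_refl = |Γ|²·P_inc = 59.3 W, P_del = (1 − |Γ|²)·P_inc = 170 W

P_delivered ≈ 170 W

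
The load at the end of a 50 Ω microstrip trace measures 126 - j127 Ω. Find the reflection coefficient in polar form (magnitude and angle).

Γ ≈ 0.682 ∠ -23.3°

Γ = (Z_L − Z_0)/(Z_L + Z_0) = (76 − j127)/(176 − j127)
|Γ| = 148/217 = 0.682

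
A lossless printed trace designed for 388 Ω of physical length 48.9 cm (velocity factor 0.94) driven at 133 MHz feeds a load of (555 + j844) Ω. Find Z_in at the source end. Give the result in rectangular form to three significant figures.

λ = v/f = 0.94·c / 133 MHz = 2.12 m
βl = 2π·l/λ = 2π × 0.231 = 83°
tan(βl) = tan(83°) = 8.17
Z_in = Z_0·(Z_L + jZ_0·tanβl)/(Z_0 + jZ_L·tanβl)
     = 388·(555 + j4020)/(-6510 + j4540)

Z_in ≈ 90 − j177 Ω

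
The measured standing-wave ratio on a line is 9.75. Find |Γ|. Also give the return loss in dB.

|Γ| ≈ 0.814; return loss ≈ 1.79 dB

|Γ| = (S − 1)/(S + 1) = (9.75 − 1)/(9.75 + 1) = 8.75/10.8
RL = −20·log₁₀|Γ| = −20·log₁₀(0.814)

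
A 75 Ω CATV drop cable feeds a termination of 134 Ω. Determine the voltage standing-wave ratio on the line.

Γ = (134 − 75)/(134 + 75) = 0.282
VSWR = (1 + 0.282)/(1 − 0.282)

VSWR ≈ 1.79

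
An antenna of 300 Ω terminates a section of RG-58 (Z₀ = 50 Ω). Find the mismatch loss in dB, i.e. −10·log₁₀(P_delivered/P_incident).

Γ = (300 − 50)/(300 + 50) = 0.714
|Γ|² = 0.51, so P_del/P_inc = 1 − |Γ|² = 0.49
ML = −10·log₁₀(1 − |Γ|²)

mismatch loss ≈ 3.1 dB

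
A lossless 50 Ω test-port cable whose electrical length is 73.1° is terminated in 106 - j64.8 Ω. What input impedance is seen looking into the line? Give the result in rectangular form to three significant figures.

Z_in ≈ 16.4 − j2.8 Ω

tan(βl) = tan(73.1°) = 3.29
Z_in = Z_0·(Z_L + jZ_0·tanβl)/(Z_0 + jZ_L·tanβl)
     = 50·(106 + j99.8)/(263 + j349)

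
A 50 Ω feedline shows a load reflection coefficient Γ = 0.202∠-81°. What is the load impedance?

Z_L = Z_0·(1 + Γ)/(1 − Γ) = 50·(1.03 − j0.2)/(0.968 + j0.2)

Z_L ≈ 49.1 − j20.4 Ω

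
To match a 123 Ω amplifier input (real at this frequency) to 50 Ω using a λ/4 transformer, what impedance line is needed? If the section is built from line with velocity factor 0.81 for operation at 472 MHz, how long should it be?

Z_qwt ≈ 78.4 Ω; length ≈ 12.9 cm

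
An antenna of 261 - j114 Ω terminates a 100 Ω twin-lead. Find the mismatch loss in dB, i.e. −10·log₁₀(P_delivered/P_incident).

Γ = (161 − j114)/(361 − j114), |Γ| = 0.521
|Γ|² = 0.272, so P_del/P_inc = 1 − |Γ|² = 0.728
ML = −10·log₁₀(1 − |Γ|²)

mismatch loss ≈ 1.38 dB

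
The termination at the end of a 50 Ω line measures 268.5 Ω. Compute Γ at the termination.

Γ = (Z_L − Z_0)/(Z_L + Z_0) = (268.5 − 50)/(268.5 + 50) = 218.5/318.5

Γ = 0.686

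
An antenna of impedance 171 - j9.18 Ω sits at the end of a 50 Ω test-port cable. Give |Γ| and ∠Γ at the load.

Γ ≈ 0.549 ∠ -1.96°

Γ = (Z_L − Z_0)/(Z_L + Z_0) = (121 − j9.18)/(221 − j9.18)
|Γ| = 121/221 = 0.549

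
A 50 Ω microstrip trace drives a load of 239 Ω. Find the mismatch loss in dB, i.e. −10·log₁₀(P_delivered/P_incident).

Γ = (239 − 50)/(239 + 50) = 0.654
|Γ|² = 0.428, so P_del/P_inc = 1 − |Γ|² = 0.572
ML = −10·log₁₀(1 − |Γ|²)

mismatch loss ≈ 2.42 dB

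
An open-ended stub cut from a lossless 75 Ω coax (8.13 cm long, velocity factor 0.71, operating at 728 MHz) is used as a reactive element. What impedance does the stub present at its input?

λ = v/f = 0.71·c / 728 MHz = 0.293 m
βl = 2π·l/λ = 2π × 0.278 = 100°
tan(βl) = -5.65
For an open-ended stub, Z_in = −jZ_0·cot(βl) = −jZ_0/tan(βl)

Z_in ≈ +j13.3 Ω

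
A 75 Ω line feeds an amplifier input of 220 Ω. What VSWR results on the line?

Γ = (220 − 75)/(220 + 75) = 0.492
VSWR = (1 + 0.492)/(1 − 0.492)

VSWR ≈ 2.93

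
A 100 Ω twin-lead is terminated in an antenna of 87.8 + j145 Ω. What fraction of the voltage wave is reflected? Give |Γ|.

|Γ| ≈ 0.613

Γ = (Z_L − Z_0)/(Z_L + Z_0) = (-12.2 + j145)/(187.8 + j145)
|Γ| = 146/237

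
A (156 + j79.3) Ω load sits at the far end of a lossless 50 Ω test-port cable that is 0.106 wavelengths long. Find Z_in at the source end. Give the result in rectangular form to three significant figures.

βl = 2π × 0.106 = 38.2°
tan(βl) = tan(38.2°) = 0.786
Z_in = Z_0·(Z_L + jZ_0·tanβl)/(Z_0 + jZ_L·tanβl)
     = 50·(156 + j119)/(-12.3 + j123)

Z_in ≈ 41.6 − j67.8 Ω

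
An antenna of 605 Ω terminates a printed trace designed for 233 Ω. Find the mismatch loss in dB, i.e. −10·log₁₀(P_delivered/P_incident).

mismatch loss ≈ 0.953 dB

Γ = (605 − 233)/(605 + 233) = 0.444
|Γ|² = 0.197, so P_del/P_inc = 1 − |Γ|² = 0.803
ML = −10·log₁₀(1 − |Γ|²)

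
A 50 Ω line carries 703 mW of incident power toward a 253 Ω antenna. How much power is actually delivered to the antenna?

Γ = (253 − 50)/(253 + 50) = 0.67
|Γ|² = 0.449
P_refl = |Γ|²·P_inc = 316 mW, P_del = (1 − |Γ|²)·P_inc = 387 mW

P_delivered ≈ 387 mW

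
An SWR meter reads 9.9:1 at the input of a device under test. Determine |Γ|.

|Γ| ≈ 0.817

|Γ| = (S − 1)/(S + 1) = (9.9 − 1)/(9.9 + 1) = 8.9/10.9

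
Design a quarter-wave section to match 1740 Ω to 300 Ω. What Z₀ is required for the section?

Z_qwt ≈ 722 Ω

Z_qwt = √(Z_0·R_L) = √(300 × 1740) = √522000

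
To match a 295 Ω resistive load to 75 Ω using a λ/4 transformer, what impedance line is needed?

Z_qwt ≈ 149 Ω

Z_qwt = √(Z_0·R_L) = √(75 × 295) = √22120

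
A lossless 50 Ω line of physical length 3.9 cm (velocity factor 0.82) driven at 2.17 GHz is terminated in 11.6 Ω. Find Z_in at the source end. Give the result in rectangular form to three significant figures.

λ = v/f = 0.82·c / 2.17 GHz = 0.113 m
βl = 2π·l/λ = 2π × 0.344 = 124°
tan(βl) = tan(124°) = -1.49
Z_in = Z_0·(Z_L + jZ_0·tanβl)/(Z_0 + jZ_L·tanβl)
     = 50·(11.6 − j74.6)/(50 − j17.3)

Z_in ≈ 33.4 − j63 Ω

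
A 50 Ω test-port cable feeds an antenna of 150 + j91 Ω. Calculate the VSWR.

VSWR ≈ 4.2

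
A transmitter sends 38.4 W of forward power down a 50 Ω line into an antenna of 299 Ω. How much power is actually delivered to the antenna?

P_delivered ≈ 18.9 W

Γ = (299 − 50)/(299 + 50) = 0.713
|Γ|² = 0.509
P_refl = |Γ|²·P_inc = 19.5 W, P_del = (1 − |Γ|²)·P_inc = 18.9 W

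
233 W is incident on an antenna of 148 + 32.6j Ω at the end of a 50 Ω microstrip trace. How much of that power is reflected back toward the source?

P_reflected ≈ 61.7 W

|Γ| = |(98 + j32.6)/(198 + j32.6)| = 0.515
|Γ|² = 0.265
P_refl = |Γ|²·P_inc = 61.7 W, P_del = (1 − |Γ|²)·P_inc = 171 W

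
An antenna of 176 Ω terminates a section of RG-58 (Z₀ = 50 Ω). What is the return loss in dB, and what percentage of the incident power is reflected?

RL ≈ 5.07 dB; 31.1% of incident power reflected

Γ = (176 − 50)/(176 + 50) = 0.558
RL = −20·log₁₀(0.558) = 5.07 dB
P_refl/P_inc = |Γ|² = 0.311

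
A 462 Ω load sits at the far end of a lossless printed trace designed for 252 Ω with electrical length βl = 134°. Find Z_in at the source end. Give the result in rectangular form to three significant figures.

Z_in ≈ 208 + j134 Ω

tan(βl) = tan(134°) = -1.04
Z_in = Z_0·(Z_L + jZ_0·tanβl)/(Z_0 + jZ_L·tanβl)
     = 252·(462 − j261)/(252 − j478)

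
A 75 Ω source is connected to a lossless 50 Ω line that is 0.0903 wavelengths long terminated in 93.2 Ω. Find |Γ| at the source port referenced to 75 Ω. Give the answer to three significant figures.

βl = 2π × 0.0903 = 32.5°
tan(βl) = 0.637
Z_in = Z_0·(Z_L + jZ_0·tanβl)/(Z_0 + jZ_L·tanβl) = 54.4 − j32.7 Ω
Γ_s = (Z_in − Z_s)/(Z_in + Z_s) = (-20.6 − j32.7)/(129 − j32.7), |Γ_s| = 0.29

|Γ| ≈ 0.29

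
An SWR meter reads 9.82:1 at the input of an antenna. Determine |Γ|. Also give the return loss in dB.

|Γ| ≈ 0.815; return loss ≈ 1.78 dB

|Γ| = (S − 1)/(S + 1) = (9.82 − 1)/(9.82 + 1) = 8.82/10.8
RL = −20·log₁₀|Γ| = −20·log₁₀(0.815)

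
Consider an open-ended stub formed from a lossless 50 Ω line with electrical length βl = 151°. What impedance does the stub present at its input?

Z_in ≈ +j90.2 Ω

tan(βl) = -0.554
For an open-ended stub, Z_in = −jZ_0·cot(βl) = −jZ_0/tan(βl)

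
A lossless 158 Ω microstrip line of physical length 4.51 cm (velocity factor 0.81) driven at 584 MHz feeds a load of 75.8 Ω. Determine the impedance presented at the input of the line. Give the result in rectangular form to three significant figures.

λ = v/f = 0.81·c / 584 MHz = 0.416 m
βl = 2π·l/λ = 2π × 0.108 = 39°
tan(βl) = tan(39°) = 0.81
Z_in = Z_0·(Z_L + jZ_0·tanβl)/(Z_0 + jZ_L·tanβl)
     = 158·(75.8 + j128)/(158 + j61.4)

Z_in ≈ 109 + j85.6 Ω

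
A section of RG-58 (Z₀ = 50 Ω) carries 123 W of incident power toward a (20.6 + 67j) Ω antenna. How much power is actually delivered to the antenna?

P_delivered ≈ 53.5 W

|Γ| = |(-29.4 + j67)/(70.6 + j67)| = 0.752
|Γ|² = 0.565
P_refl = |Γ|²·P_inc = 69.5 W, P_del = (1 − |Γ|²)·P_inc = 53.5 W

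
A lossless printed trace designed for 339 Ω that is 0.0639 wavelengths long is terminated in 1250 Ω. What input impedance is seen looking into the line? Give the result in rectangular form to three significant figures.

βl = 2π × 0.0639 = 23°
tan(βl) = tan(23°) = 0.425
Z_in = Z_0·(Z_L + jZ_0·tanβl)/(Z_0 + jZ_L·tanβl)
     = 339·(1250 + j144)/(339 + j531)

Z_in ≈ 428 − j525 Ω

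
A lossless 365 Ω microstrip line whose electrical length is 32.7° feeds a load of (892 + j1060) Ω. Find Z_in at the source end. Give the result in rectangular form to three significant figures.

Z_in ≈ 393 − j785 Ω

tan(βl) = tan(32.7°) = 0.642
Z_in = Z_0·(Z_L + jZ_0·tanβl)/(Z_0 + jZ_L·tanβl)
     = 365·(892 + j1290)/(-316 + j573)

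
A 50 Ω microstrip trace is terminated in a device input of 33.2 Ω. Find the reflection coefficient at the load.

Γ = (Z_L − Z_0)/(Z_L + Z_0) = (33.2 − 50)/(33.2 + 50) = -16.8/83.2

Γ = -0.202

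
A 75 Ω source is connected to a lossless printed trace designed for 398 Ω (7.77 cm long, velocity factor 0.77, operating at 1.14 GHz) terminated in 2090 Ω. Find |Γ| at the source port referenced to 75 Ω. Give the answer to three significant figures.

|Γ| ≈ 0.884

λ = v/f = 0.77·c / 1.14 GHz = 0.203 m
βl = 2π·l/λ = 2π × 0.383 = 138°
tan(βl) = -0.899
Z_in = Z_0·(Z_L + jZ_0·tanβl)/(Z_0 + jZ_L·tanβl) = 162 + j408 Ω
Γ_s = (Z_in − Z_s)/(Z_in + Z_s) = (87.3 + j408)/(237 + j408), |Γ_s| = 0.884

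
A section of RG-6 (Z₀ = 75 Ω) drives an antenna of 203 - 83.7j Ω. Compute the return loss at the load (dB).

Γ = (128 − j83.7)/(278 − j83.7), |Γ| = 0.527
RL = −20·log₁₀|Γ| = −20·log₁₀(0.527)

RL ≈ 5.57 dB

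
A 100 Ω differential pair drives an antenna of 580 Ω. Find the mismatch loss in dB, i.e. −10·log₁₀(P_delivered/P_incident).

Γ = (580 − 100)/(580 + 100) = 0.706
|Γ|² = 0.498, so P_del/P_inc = 1 − |Γ|² = 0.502
ML = −10·log₁₀(1 − |Γ|²)

mismatch loss ≈ 3 dB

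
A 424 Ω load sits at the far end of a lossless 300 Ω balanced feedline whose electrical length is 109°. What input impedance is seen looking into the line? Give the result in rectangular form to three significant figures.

Z_in ≈ 224 + j48.7 Ω

tan(βl) = tan(109°) = -2.9
Z_in = Z_0·(Z_L + jZ_0·tanβl)/(Z_0 + jZ_L·tanβl)
     = 300·(424 − j871)/(300 − j1230)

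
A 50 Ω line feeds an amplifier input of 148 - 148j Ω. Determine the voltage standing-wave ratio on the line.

Γ = (Z_L − Z_0)/(Z_L + Z_0) = (98 − j148)/(198 − j148)
|Γ| = 178/247 = 0.718
VSWR = (1 + |Γ|)/(1 − |Γ|) = 1.72/0.282

VSWR ≈ 6.09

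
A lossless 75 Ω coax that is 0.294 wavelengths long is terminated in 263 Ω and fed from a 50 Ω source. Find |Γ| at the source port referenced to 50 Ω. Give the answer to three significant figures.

βl = 2π × 0.294 = 106°
tan(βl) = -3.52
Z_in = Z_0·(Z_L + jZ_0·tanβl)/(Z_0 + jZ_L·tanβl) = 23 + j19.4 Ω
Γ_s = (Z_in − Z_s)/(Z_in + Z_s) = (-27 + j19.4)/(73 + j19.4), |Γ_s| = 0.441

|Γ| ≈ 0.441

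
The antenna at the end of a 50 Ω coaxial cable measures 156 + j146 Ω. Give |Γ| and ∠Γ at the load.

Γ ≈ 0.715 ∠ 18.7°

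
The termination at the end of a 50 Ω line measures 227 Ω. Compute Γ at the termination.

Γ = (Z_L − Z_0)/(Z_L + Z_0) = (227 − 50)/(227 + 50) = 177/277

Γ = 0.639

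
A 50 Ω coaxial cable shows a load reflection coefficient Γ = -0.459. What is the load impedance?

Z_L ≈ 18.5 Ω

Z_L = Z_0·(1 + Γ)/(1 − Γ) = 50·(0.541)/(1.46)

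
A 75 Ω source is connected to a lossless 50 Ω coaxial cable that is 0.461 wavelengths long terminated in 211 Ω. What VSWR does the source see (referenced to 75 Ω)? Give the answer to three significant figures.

VSWR ≈ 3.03

βl = 2π × 0.461 = 166°
tan(βl) = -0.25
Z_in = Z_0·(Z_L + jZ_0·tanβl)/(Z_0 + jZ_L·tanβl) = 106 + j99.4 Ω
Γ_s = (Z_in − Z_s)/(Z_in + Z_s) = (31.1 + j99.4)/(181 + j99.4), |Γ_s| = 0.504
VSWR = (1 + |Γ_s|)/(1 − |Γ_s|)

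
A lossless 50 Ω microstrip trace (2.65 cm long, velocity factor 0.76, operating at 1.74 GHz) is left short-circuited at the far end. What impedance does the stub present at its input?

Z_in ≈ +j162 Ω

λ = v/f = 0.76·c / 1.74 GHz = 0.131 m
βl = 2π·l/λ = 2π × 0.202 = 72.8°
tan(βl) = 3.23
For a short-circuited stub, Z_in = jZ_0·tan(βl)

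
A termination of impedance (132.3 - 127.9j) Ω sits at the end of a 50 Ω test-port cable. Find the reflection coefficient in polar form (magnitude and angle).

Γ = (Z_L − Z_0)/(Z_L + Z_0) = (82.3 − j127.9)/(182.3 − j127.9)
|Γ| = 152/223 = 0.683

Γ ≈ 0.683 ∠ -22.2°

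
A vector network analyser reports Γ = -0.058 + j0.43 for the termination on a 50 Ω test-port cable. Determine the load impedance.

Z_L = Z_0·(1 + Γ)/(1 − Γ) = 50·(0.942 + j0.43)/(1.06 − j0.43)

Z_L ≈ 31.1 + j33 Ω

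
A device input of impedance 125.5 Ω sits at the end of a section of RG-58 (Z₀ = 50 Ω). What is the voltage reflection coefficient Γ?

Γ = (Z_L − Z_0)/(Z_L + Z_0) = (125.5 − 50)/(125.5 + 50) = 75.5/175.5

Γ = 0.43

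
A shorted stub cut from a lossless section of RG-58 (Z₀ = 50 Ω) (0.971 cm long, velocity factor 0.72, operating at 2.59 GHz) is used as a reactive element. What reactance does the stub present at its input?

λ = v/f = 0.72·c / 2.59 GHz = 0.0834 m
βl = 2π·l/λ = 2π × 0.116 = 41.9°
tan(βl) = 0.898
For a shorted stub, Z_in = jZ_0·tan(βl)

X_in ≈ 44.9 Ω (inductive)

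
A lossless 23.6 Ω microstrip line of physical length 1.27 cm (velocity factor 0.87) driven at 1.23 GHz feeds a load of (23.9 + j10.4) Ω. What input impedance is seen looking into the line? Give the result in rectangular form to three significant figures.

λ = v/f = 0.87·c / 1.23 GHz = 0.212 m
βl = 2π·l/λ = 2π × 0.0599 = 21.5°
tan(βl) = tan(21.5°) = 0.395
Z_in = Z_0·(Z_L + jZ_0·tanβl)/(Z_0 + jZ_L·tanβl)
     = 23.6·(23.9 + j19.7)/(19.5 + j9.44)

Z_in ≈ 32.8 + j7.99 Ω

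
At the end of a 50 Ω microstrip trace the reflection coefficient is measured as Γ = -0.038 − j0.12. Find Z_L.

Z_L ≈ 45.1 − j11 Ω

Z_L = Z_0·(1 + Γ)/(1 − Γ) = 50·(0.962 − j0.12)/(1.04 + j0.12)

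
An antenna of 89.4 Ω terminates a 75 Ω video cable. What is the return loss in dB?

RL ≈ 21.2 dB

Γ = (89.4 − 75)/(89.4 + 75) = 0.0876
RL = −20·log₁₀|Γ| = −20·log₁₀(0.0876)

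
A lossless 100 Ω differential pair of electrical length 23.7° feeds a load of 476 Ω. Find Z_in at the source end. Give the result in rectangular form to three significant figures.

tan(βl) = tan(23.7°) = 0.439
Z_in = Z_0·(Z_L + jZ_0·tanβl)/(Z_0 + jZ_L·tanβl)
     = 100·(476 + j43.9)/(100 + j209)

Z_in ≈ 106 − j177 Ω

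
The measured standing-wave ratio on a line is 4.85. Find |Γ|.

|Γ| = (S − 1)/(S + 1) = (4.85 − 1)/(4.85 + 1) = 3.85/5.85

|Γ| ≈ 0.658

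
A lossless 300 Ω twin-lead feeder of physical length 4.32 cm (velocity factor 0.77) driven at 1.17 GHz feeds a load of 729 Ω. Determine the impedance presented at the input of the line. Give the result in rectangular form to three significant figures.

λ = v/f = 0.77·c / 1.17 GHz = 0.197 m
βl = 2π·l/λ = 2π × 0.219 = 78.8°
tan(βl) = tan(78.8°) = 5.04
Z_in = Z_0·(Z_L + jZ_0·tanβl)/(Z_0 + jZ_L·tanβl)
     = 300·(729 + j1510)/(300 + j3670)

Z_in ≈ 127 − j49.1 Ω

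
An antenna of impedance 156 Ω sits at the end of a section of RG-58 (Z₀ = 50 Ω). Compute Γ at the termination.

Γ = (Z_L − Z_0)/(Z_L + Z_0) = (156 − 50)/(156 + 50) = 106/206

Γ = 0.515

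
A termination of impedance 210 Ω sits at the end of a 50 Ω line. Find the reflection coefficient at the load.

Γ = (Z_L − Z_0)/(Z_L + Z_0) = (210 − 50)/(210 + 50) = 160/260

Γ = 0.615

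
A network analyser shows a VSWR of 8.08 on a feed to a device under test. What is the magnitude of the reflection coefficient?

|Γ| = (S − 1)/(S + 1) = (8.08 − 1)/(8.08 + 1) = 7.08/9.08

|Γ| ≈ 0.78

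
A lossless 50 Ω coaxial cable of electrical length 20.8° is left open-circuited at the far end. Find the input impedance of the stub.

tan(βl) = 0.38
For an open-circuited stub, Z_in = −jZ_0·cot(βl) = −jZ_0/tan(βl)

Z_in ≈ −j132 Ω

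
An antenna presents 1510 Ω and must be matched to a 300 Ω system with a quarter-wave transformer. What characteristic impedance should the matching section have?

Z_qwt ≈ 673 Ω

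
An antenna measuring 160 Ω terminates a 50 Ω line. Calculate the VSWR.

Γ = (160 − 50)/(160 + 50) = 0.524
VSWR = (1 + 0.524)/(1 − 0.524)

VSWR ≈ 3.2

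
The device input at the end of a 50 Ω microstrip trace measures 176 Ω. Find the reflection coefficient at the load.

Γ = (Z_L − Z_0)/(Z_L + Z_0) = (176 − 50)/(176 + 50) = 126/226

Γ = 0.558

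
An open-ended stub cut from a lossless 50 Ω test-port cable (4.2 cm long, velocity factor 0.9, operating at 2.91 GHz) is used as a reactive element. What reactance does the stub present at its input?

X_in ≈ 163 Ω (inductive)

λ = v/f = 0.9·c / 2.91 GHz = 0.0928 m
βl = 2π·l/λ = 2π × 0.453 = 163°
tan(βl) = -0.306
For an open-ended stub, Z_in = −jZ_0·cot(βl) = −jZ_0/tan(βl)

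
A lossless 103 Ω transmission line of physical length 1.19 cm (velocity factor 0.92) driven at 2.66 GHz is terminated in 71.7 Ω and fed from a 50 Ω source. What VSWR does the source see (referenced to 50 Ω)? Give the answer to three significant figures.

VSWR ≈ 2.18

λ = v/f = 0.92·c / 2.66 GHz = 0.104 m
βl = 2π·l/λ = 2π × 0.115 = 41.3°
tan(βl) = 0.878
Z_in = Z_0·(Z_L + jZ_0·tanβl)/(Z_0 + jZ_L·tanβl) = 92.4 + j33.9 Ω
Γ_s = (Z_in − Z_s)/(Z_in + Z_s) = (42.4 + j33.9)/(142 + j33.9), |Γ_s| = 0.371
VSWR = (1 + |Γ_s|)/(1 − |Γ_s|)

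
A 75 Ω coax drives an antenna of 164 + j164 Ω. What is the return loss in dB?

Γ = (89 + j164)/(239 + j164), |Γ| = 0.644
RL = −20·log₁₀|Γ| = −20·log₁₀(0.644)

RL ≈ 3.83 dB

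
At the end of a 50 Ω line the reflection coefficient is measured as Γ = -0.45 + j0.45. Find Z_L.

Z_L ≈ 12.9 + j19.5 Ω

Z_L = Z_0·(1 + Γ)/(1 − Γ) = 50·(0.55 + j0.45)/(1.45 − j0.45)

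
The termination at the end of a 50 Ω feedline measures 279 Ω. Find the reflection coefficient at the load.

Γ = (Z_L − Z_0)/(Z_L + Z_0) = (279 − 50)/(279 + 50) = 229/329

Γ = 0.696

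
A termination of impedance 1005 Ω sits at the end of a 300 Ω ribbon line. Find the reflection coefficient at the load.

Γ = 0.54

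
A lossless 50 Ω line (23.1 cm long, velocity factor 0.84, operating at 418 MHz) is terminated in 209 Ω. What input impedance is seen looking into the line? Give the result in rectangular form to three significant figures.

λ = v/f = 0.84·c / 418 MHz = 0.603 m
βl = 2π·l/λ = 2π × 0.383 = 138°
tan(βl) = tan(138°) = -0.902
Z_in = Z_0·(Z_L + jZ_0·tanβl)/(Z_0 + jZ_L·tanβl)
     = 50·(209 − j45.1)/(50 − j189)

Z_in ≈ 24.9 + j48.8 Ω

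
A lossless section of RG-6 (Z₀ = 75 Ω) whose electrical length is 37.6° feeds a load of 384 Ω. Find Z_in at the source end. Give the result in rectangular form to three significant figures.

tan(βl) = tan(37.6°) = 0.77
Z_in = Z_0·(Z_L + jZ_0·tanβl)/(Z_0 + jZ_L·tanβl)
     = 75·(384 + j57.8)/(75 + j296)

Z_in ≈ 37 − j88 Ω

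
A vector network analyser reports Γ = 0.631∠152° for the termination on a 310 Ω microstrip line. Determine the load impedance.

Z_L = Z_0·(1 + Γ)/(1 − Γ) = 310·(0.443 + j0.296)/(1.56 − j0.296)

Z_L ≈ 74.3 + j73.1 Ω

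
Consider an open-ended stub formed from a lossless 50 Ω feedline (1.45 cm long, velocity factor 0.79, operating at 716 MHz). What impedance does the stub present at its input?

λ = v/f = 0.79·c / 716 MHz = 0.331 m
βl = 2π·l/λ = 2π × 0.0438 = 15.8°
tan(βl) = 0.282
For an open-ended stub, Z_in = −jZ_0·cot(βl) = −jZ_0/tan(βl)

Z_in ≈ −j177 Ω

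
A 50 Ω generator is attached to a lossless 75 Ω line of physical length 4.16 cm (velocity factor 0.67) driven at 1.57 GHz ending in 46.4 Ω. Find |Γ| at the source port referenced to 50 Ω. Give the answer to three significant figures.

λ = v/f = 0.67·c / 1.57 GHz = 0.128 m
βl = 2π·l/λ = 2π × 0.325 = 117°
tan(βl) = -1.96
Z_in = Z_0·(Z_L + jZ_0·tanβl)/(Z_0 + jZ_L·tanβl) = 91 − j36.7 Ω
Γ_s = (Z_in − Z_s)/(Z_in + Z_s) = (41 − j36.7)/(141 − j36.7), |Γ_s| = 0.378

|Γ| ≈ 0.378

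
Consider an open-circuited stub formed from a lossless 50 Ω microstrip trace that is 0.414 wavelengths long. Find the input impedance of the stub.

Z_in ≈ +j83.3 Ω

βl = 2π × 0.414 = 149°
tan(βl) = -0.6
For an open-circuited stub, Z_in = −jZ_0·cot(βl) = −jZ_0/tan(βl)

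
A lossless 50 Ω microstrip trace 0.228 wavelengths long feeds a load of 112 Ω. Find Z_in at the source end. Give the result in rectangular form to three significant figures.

βl = 2π × 0.228 = 82.1°
tan(βl) = tan(82.1°) = 7.19
Z_in = Z_0·(Z_L + jZ_0·tanβl)/(Z_0 + jZ_L·tanβl)
     = 50·(112 + j359)/(50 + j805)

Z_in ≈ 22.7 − j5.55 Ω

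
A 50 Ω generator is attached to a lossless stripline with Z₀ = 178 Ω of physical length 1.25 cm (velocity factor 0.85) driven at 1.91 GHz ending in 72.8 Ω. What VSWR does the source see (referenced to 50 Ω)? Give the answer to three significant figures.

VSWR ≈ 3.95

λ = v/f = 0.85·c / 1.91 GHz = 0.134 m
βl = 2π·l/λ = 2π × 0.0936 = 33.7°
tan(βl) = 0.667
Z_in = Z_0·(Z_L + jZ_0·tanβl)/(Z_0 + jZ_L·tanβl) = 97.9 + j92 Ω
Γ_s = (Z_in − Z_s)/(Z_in + Z_s) = (47.9 + j92)/(148 + j92), |Γ_s| = 0.596
VSWR = (1 + |Γ_s|)/(1 − |Γ_s|)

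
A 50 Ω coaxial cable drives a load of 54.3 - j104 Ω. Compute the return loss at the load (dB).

RL ≈ 3.02 dB

Γ = (4.3 − j104)/(104.3 − j104), |Γ| = 0.707
RL = −20·log₁₀|Γ| = −20·log₁₀(0.707)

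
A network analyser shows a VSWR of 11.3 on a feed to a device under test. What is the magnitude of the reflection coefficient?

|Γ| ≈ 0.837

|Γ| = (S − 1)/(S + 1) = (11.3 − 1)/(11.3 + 1) = 10.3/12.3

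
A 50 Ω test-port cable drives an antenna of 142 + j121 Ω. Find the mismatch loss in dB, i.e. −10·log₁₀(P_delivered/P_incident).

Γ = (92 + j121)/(192 + j121), |Γ| = 0.67
|Γ|² = 0.449, so P_del/P_inc = 1 − |Γ|² = 0.551
ML = −10·log₁₀(1 − |Γ|²)

mismatch loss ≈ 2.59 dB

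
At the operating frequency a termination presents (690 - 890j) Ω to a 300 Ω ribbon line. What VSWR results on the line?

Γ = (Z_L − Z_0)/(Z_L + Z_0) = (390 − j890)/(990 − j890)
|Γ| = 972/1330 = 0.73
VSWR = (1 + |Γ|)/(1 − |Γ|) = 1.73/0.27

VSWR ≈ 6.41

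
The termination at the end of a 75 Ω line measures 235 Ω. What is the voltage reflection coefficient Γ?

Γ = 0.516

Γ = (Z_L − Z_0)/(Z_L + Z_0) = (235 − 75)/(235 + 75) = 160/310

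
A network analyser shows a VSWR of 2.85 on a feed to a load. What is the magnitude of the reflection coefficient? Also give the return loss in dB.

|Γ| ≈ 0.481; return loss ≈ 6.37 dB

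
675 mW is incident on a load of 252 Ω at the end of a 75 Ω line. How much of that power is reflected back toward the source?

P_reflected ≈ 198 mW

Γ = (252 − 75)/(252 + 75) = 0.541
|Γ|² = 0.293
P_refl = |Γ|²·P_inc = 198 mW, P_del = (1 − |Γ|²)·P_inc = 477 mW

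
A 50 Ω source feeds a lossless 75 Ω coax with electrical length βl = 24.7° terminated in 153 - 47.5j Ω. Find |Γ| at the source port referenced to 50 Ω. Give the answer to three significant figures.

|Γ| ≈ 0.485

tan(βl) = 0.46
Z_in = Z_0·(Z_L + jZ_0·tanβl)/(Z_0 + jZ_L·tanβl) = 72.8 − j62.9 Ω
Γ_s = (Z_in − Z_s)/(Z_in + Z_s) = (22.8 − j62.9)/(123 − j62.9), |Γ_s| = 0.485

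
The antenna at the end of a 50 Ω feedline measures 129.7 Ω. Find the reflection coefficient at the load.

Γ = (Z_L − Z_0)/(Z_L + Z_0) = (129.7 − 50)/(129.7 + 50) = 79.7/179.7

Γ = 0.444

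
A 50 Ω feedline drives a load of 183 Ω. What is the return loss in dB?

Γ = (183 − 50)/(183 + 50) = 0.571
RL = −20·log₁₀|Γ| = −20·log₁₀(0.571)

RL ≈ 4.87 dB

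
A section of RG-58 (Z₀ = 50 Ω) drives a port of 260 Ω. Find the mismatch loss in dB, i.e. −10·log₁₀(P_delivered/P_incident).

mismatch loss ≈ 2.67 dB

Γ = (260 − 50)/(260 + 50) = 0.677
|Γ|² = 0.459, so P_del/P_inc = 1 − |Γ|² = 0.541
ML = −10·log₁₀(1 − |Γ|²)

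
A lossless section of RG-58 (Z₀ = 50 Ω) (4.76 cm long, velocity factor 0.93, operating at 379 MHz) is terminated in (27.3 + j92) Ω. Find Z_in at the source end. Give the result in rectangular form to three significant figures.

λ = v/f = 0.93·c / 379 MHz = 0.736 m
βl = 2π·l/λ = 2π × 0.0647 = 23.3°
tan(βl) = tan(23.3°) = 0.43
Z_in = Z_0·(Z_L + jZ_0·tanβl)/(Z_0 + jZ_L·tanβl)
     = 50·(27.3 + j114)/(10.4 + j11.7)

Z_in ≈ 328 + j175 Ω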